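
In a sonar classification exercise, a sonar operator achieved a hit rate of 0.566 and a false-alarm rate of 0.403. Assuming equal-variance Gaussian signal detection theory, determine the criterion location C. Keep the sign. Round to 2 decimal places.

C = 0.04

Φ⁻¹(H) = 0.166
Φ⁻¹(FA) = -0.246
c = −½·[z(H) + z(FA)] = −0.5 × (0.166 + (-0.246)) = 0.040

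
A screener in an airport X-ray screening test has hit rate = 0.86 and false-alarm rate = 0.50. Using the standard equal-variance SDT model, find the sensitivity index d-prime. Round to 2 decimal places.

z(0.86) = 1.0803, z(0.50) = 0.0000
d' = z(H) − z(FA) = 1.0803 − 0.0000 = 1.0803

d-prime = 1.08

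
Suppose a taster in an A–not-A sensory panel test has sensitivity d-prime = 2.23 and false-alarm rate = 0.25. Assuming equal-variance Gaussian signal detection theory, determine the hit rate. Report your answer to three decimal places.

hit rate = 0.940

z(false-alarm rate) = z(0.25) = -0.6745
z(H) = z(FA) + d' = -0.6745 + 2.23 = 1.5555
hit rate = Φ(1.5555) = 0.9401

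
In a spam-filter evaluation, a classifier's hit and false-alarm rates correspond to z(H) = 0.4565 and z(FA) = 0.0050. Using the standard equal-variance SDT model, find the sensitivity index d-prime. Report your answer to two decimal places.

d-prime = 0.45

d' = z(H) − z(FA) = 0.4565 − 0.0050 = 0.4515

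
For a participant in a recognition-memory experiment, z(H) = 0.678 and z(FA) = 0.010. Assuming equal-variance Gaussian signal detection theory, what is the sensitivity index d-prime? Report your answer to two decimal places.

d' = z(H) − z(FA) = 0.678 − 0.010 = 0.668

d-prime = 0.67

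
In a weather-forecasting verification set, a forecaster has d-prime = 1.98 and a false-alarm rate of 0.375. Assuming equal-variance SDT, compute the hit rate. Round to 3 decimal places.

hit rate = 0.952

z(false-alarm rate) = z(0.375) = -0.3186
z(H) = z(FA) + d' = -0.3186 + 1.98 = 1.6614
hit rate = Φ(1.6614) = 0.9517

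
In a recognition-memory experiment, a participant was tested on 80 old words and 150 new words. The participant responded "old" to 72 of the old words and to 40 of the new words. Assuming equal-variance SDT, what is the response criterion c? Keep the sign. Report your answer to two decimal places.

H = 72/80 = 0.9000
FA = 40/150 = 0.2667
Φ⁻¹(H) = Φ⁻¹(0.9000) = 1.282
Φ⁻¹(FA) = Φ⁻¹(0.2667) = -0.623
c = −½·[z(H) + z(FA)] = −0.5 × (1.282 + (-0.623)) = -0.3295
c < 0: the participant has a liberal response bias.

c = -0.33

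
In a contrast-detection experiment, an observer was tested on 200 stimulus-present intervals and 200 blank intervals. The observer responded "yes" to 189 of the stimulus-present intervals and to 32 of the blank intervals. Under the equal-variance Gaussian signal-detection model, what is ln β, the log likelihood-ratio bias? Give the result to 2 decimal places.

ln β = -0.78

H = 189/200 = 0.9450
FA = 32/200 = 0.1600
z(H) = z(0.9450) = 1.598
z(FA) = z(0.1600) = -0.994
ln β = −½·[z(H)² − z(FA)²] = −0.5 × (2.554 − 0.988) = -0.783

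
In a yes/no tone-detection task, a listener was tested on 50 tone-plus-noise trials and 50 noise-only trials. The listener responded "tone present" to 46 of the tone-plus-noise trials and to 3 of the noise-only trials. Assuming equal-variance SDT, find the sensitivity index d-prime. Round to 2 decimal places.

H = 46/50 = 0.9200
FA = 3/50 = 0.0600
z(H) = 1.4051
z(FA) = -1.5548
d' = z(H) − z(FA) = 1.4051 − (-1.5548) = 2.9599

d-prime = 2.96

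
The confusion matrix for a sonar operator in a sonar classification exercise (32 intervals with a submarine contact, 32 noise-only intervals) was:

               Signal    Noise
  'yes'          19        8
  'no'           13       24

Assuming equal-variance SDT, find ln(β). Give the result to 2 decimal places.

ln β = 0.20

H = 19/32 = 0.5938
FA = 8/32 = 0.2500
z(H) = z(0.5938) = 0.237
z(FA) = z(0.2500) = -0.674
ln β = −½·[z(H)² − z(FA)²] = −0.5 × (0.056 − 0.454) = 0.199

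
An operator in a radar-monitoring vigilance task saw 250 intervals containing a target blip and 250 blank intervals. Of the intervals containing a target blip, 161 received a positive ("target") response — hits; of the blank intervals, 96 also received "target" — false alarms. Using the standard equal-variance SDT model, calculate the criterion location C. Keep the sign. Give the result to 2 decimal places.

C = -0.04

H = 161/250 = 0.6440
FA = 96/250 = 0.3840
z(H) = 0.369
z(FA) = -0.295
c = −½·[z(H) + z(FA)] = −0.5 × (0.369 + (-0.295)) = -0.037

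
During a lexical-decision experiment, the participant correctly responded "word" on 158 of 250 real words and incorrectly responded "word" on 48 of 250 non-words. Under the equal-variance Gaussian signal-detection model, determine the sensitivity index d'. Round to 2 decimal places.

d' = 1.21

H = 158/250 = 0.6320
FA = 48/250 = 0.1920
Φ⁻¹(H) = 0.337
Φ⁻¹(FA) = -0.871
d' = z(H) − z(FA) = 0.337 − (-0.871) = 1.208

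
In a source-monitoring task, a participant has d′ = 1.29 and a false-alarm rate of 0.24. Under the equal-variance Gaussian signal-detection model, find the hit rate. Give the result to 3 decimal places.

hit rate = 0.720

z(false-alarm rate) = z(0.24) = -0.7063
z(H) = z(FA) + d' = -0.7063 + 1.29 = 0.5837
hit rate = Φ(0.5837) = 0.7203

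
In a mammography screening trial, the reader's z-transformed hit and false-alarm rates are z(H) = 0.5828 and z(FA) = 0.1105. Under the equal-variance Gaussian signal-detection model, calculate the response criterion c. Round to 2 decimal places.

c = -0.35

c = −½·[z(H) + z(FA)] = −½·(0.5828 + 0.1105) = -0.34665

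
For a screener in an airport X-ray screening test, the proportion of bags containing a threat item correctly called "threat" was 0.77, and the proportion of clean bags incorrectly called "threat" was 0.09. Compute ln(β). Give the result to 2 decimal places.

z(0.77) = 0.739, z(0.09) = -1.341
ln β = −½·[z(H)² − z(FA)²] = −0.5 × (0.546 − 1.798) = 0.626

ln β = 0.63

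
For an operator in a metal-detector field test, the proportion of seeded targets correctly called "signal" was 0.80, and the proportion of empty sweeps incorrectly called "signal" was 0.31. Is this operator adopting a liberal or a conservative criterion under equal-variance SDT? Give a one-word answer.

liberal

z(H) = 0.842, z(FA) = -0.496
c = −½·(z(H) + z(FA)) = -0.173
c < 0 → liberal criterion (biased toward responding “yes”).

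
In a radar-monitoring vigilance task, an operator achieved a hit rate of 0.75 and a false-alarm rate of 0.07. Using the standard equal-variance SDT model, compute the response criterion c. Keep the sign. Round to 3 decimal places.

z(H) = 0.6745
z(FA) = -1.4758
c = −½·[z(H) + z(FA)] = −0.5 × (0.6745 + (-1.4758)) = 0.40065
c > 0: the operator has a conservative response bias.

c = 0.401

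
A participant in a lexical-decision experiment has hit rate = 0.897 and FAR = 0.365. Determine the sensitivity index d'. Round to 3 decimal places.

z(H) = z(0.897) = 1.2646
z(FA) = z(0.365) = -0.3451
d' = z(H) − z(FA) = 1.2646 − (-0.3451) = 1.6097

d' = 1.610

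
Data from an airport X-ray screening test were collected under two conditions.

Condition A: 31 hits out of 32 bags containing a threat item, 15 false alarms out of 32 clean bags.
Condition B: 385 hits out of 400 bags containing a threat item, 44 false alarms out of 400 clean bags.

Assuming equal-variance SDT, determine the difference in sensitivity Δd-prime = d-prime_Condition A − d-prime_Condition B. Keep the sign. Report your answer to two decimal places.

Δd-prime = -1.07

Condition A: z(0.9688) = 1.863, z(0.4688) = -0.078, d' = 1.941
Condition B: z(0.9625) = 1.780, z(0.1100) = -1.227, d' = 3.007
Δd' = d'_Condition A − d'_Condition B = 1.941 − 3.007 = -1.066
Condition B has the higher sensitivity.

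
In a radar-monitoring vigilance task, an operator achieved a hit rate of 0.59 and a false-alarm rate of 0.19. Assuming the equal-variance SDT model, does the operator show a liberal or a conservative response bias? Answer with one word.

conservative

z(H) = 0.228, z(FA) = -0.878
c = −½·(z(H) + z(FA)) = 0.325
c > 0 → conservative criterion (biased toward responding “no”).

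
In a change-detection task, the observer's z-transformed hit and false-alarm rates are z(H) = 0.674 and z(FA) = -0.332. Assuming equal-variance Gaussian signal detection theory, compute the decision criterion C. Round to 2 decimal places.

c = −½·[z(H) + z(FA)] = −½·(0.674 + (-0.332)) = -0.171
c < 0: the observer has a liberal response bias.

C = -0.17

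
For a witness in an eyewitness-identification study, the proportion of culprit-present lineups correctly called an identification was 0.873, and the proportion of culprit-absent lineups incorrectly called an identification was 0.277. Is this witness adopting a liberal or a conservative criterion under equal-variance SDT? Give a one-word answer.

liberal

z(H) = 1.141, z(FA) = -0.592
c = −½·(z(H) + z(FA)) = -0.2745
c < 0 → liberal criterion (biased toward responding “yes”).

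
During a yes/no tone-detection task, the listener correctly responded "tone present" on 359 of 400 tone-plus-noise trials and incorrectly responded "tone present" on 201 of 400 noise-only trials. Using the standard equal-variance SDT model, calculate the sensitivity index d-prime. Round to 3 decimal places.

H = 359/400 = 0.8975
FA = 201/400 = 0.5025
z(H) = z(0.8975) = 1.2674
z(FA) = z(0.5025) = 0.0063
d' = z(H) − z(FA) = 1.2674 − 0.0063 = 1.2611

d-prime = 1.261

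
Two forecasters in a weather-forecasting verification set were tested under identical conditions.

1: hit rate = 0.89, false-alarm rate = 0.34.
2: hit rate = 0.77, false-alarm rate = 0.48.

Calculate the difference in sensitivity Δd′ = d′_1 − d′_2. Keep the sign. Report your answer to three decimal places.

Δd′ = 0.850

1: z(0.89) = 1.2265, z(0.34) = -0.4125, d' = 1.6390
2: z(0.77) = 0.7388, z(0.48) = -0.0502, d' = 0.7890
Δd' = d'_1 − d'_2 = 1.6390 − 0.7890 = 0.8500
1 has the higher sensitivity.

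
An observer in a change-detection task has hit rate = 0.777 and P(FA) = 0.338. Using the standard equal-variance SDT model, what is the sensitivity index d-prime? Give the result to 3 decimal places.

d-prime = 1.180

z(0.777) = 0.7621, z(0.338) = -0.4179
d' = z(H) − z(FA) = 0.7621 − (-0.4179) = 1.1800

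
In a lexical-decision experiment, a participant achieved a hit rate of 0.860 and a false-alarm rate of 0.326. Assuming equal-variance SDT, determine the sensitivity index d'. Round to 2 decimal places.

Φ⁻¹(H) = 1.080
Φ⁻¹(FA) = -0.451
d' = z(H) − z(FA) = 1.080 − (-0.451) = 1.531

d' = 1.53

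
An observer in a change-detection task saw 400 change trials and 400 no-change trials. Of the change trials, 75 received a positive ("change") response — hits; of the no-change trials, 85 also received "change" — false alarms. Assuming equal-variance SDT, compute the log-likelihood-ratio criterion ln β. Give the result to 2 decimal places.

H = 75/400 = 0.1875
FA = 85/400 = 0.2125
z(H) = z(0.1875) = -0.887
z(FA) = z(0.2125) = -0.798
ln β = −½·[z(H)² − z(FA)²] = −0.5 × (0.787 − 0.637) = -0.075

ln β = -0.08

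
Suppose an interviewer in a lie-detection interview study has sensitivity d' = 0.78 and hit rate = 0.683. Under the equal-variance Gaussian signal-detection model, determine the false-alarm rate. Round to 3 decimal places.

z(hit rate) = z(0.683) = 0.4761
z(FA) = z(H) − d' = 0.4761 − 0.78 = -0.3039
false-alarm rate = Φ(-0.3039) = 0.3806

false-alarm rate = 0.381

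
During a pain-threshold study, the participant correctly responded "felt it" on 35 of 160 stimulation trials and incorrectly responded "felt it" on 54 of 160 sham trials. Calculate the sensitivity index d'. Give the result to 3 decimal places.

d' = -0.357

H = 35/160 = 0.2188
FA = 54/160 = 0.3375
z(H) = z(0.2188) = -0.7763
z(FA) = z(0.3375) = -0.4193
d' = z(H) − z(FA) = -0.7763 − (-0.4193) = -0.3570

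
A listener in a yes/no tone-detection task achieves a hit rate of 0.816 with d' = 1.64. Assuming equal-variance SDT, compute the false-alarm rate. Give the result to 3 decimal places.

false-alarm rate = 0.230

z(hit rate) = z(0.816) = 0.9002
z(FA) = z(H) − d' = 0.9002 − 1.64 = -0.7398
false-alarm rate = Φ(-0.7398) = 0.2297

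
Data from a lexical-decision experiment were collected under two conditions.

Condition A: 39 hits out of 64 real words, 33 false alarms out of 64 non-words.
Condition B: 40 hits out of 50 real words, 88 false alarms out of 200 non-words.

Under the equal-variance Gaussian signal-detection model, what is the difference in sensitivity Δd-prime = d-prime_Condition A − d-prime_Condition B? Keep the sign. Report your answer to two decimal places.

Condition A: z(0.6094) = 0.278, z(0.5156) = 0.039, d' = 0.239
Condition B: z(0.8000) = 0.842, z(0.4400) = -0.151, d' = 0.993
Δd' = d'_Condition A − d'_Condition B = 0.239 − 0.993 = -0.754
Condition B has the higher sensitivity.

Δd-prime = -0.75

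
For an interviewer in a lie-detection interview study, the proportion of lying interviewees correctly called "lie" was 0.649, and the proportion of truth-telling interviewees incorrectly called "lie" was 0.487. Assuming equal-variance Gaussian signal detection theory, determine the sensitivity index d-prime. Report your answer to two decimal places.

z(H) = z(0.649) = 0.3826
z(FA) = z(0.487) = -0.0326
d' = z(H) − z(FA) = 0.3826 − (-0.0326) = 0.4152

d-prime = 0.42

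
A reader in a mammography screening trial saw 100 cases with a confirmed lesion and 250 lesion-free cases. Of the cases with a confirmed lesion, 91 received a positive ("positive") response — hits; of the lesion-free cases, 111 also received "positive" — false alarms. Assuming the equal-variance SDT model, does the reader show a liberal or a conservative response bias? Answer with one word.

liberal

z(H) = 1.341, z(FA) = -0.141
c = −½·(z(H) + z(FA)) = -0.600
c < 0 → liberal criterion (biased toward responding “yes”).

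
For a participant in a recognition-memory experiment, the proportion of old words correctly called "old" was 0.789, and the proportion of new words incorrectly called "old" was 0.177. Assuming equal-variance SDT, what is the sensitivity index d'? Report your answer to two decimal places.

z(H) = z(0.789) = 0.803
z(FA) = z(0.177) = -0.927
d' = z(H) − z(FA) = 0.803 − (-0.927) = 1.730

d' = 1.73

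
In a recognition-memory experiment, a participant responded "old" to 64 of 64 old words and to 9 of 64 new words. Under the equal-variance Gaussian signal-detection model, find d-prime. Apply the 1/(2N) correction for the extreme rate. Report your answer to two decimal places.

The hit rate is 64/64 = 1, so apply the 1/(2N) correction: H → 1 − 1/(2·64) = 0.99219.
z(H) = z(0.99219) = 2.418
z(FA) = z(0.14062) = -1.078
d' = 2.418 − (-1.078) = 3.496

d-prime = 3.50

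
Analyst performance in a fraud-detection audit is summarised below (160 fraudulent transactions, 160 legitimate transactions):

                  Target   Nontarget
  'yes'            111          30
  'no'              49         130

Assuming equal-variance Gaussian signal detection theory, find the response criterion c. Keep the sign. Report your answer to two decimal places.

H = 111/160 = 0.6937
FA = 30/160 = 0.1875
z(0.6937) = 0.5064, z(0.1875) = -0.8871
c = −½·[z(H) + z(FA)] = −0.5 × (0.5064 + (-0.8871)) = 0.19035
c > 0: the analyst has a conservative response bias.

c = 0.19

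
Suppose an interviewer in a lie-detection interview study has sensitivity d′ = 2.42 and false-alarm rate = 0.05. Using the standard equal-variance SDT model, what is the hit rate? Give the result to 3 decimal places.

hit rate = 0.781

z(false-alarm rate) = z(0.05) = -1.6449
z(H) = z(FA) + d' = -1.6449 + 2.42 = 0.7751
hit rate = Φ(0.7751) = 0.7809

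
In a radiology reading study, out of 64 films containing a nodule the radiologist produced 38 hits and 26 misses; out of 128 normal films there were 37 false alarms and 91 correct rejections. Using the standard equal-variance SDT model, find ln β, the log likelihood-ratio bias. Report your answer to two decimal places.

H = 38/64 = 0.5938
FA = 37/128 = 0.2891
z(0.5938) = 0.237, z(0.2891) = -0.556
ln β = −½·[z(H)² − z(FA)²] = −0.5 × (0.056 − 0.309) = 0.1265

ln β = 0.13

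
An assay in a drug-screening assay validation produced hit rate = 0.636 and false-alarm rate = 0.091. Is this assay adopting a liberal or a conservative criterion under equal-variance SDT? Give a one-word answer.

conservative

z(H) = 0.348, z(FA) = -1.335
c = −½·(z(H) + z(FA)) = 0.4935
c > 0 → conservative criterion (biased toward responding “no”).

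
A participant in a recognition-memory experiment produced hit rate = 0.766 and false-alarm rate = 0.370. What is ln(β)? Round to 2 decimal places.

ln β = -0.21

z(H) = z(0.766) = 0.726
z(FA) = z(0.370) = -0.332
ln β = −½·[z(H)² − z(FA)²] = −0.5 × (0.527 − 0.110) = -0.2085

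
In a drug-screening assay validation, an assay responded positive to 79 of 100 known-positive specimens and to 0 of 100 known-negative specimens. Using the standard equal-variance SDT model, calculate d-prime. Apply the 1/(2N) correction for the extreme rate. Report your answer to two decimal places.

The false-alarm rate is 0/100 = 0, so apply the 1/(2N) correction: FA → 1/(2·100) = 0.00500.
z(H) = z(0.79000) = 0.806
z(FA) = z(0.00500) = -2.576
d' = 0.806 − (-2.576) = 3.382

d-prime = 3.38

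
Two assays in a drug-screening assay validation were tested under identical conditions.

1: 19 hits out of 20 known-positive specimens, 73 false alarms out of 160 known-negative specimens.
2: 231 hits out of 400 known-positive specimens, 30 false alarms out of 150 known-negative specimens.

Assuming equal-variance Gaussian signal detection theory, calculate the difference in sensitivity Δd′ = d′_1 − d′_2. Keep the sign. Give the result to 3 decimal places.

Δd′ = 0.718

1: z(0.9500) = 1.6449, z(0.4562) = -0.1100, d' = 1.7549
2: z(0.5775) = 0.1955, z(0.2000) = -0.8416, d' = 1.0371
Δd' = d'_1 − d'_2 = 1.7549 − 1.0371 = 0.7178
1 has the higher sensitivity.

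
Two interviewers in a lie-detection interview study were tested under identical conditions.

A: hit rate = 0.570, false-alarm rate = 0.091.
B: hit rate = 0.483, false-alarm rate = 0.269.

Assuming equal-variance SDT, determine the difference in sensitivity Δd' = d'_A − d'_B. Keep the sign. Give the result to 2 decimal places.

A: z(0.570) = 0.176, z(0.091) = -1.335, d' = 1.511
B: z(0.483) = -0.043, z(0.269) = -0.616, d' = 0.573
Δd' = d'_A − d'_B = 1.511 − 0.573 = 0.938
A has the higher sensitivity.

Δd' = 0.94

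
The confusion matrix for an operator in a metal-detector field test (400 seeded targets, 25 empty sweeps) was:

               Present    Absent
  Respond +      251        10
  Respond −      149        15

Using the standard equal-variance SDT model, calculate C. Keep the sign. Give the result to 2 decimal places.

H = 251/400 = 0.6275
FA = 10/25 = 0.4000
Φ⁻¹(0.6275) = 0.325, Φ⁻¹(0.4000) = -0.253
c = −½·[z(H) + z(FA)] = −0.5 × (0.325 + (-0.253)) = -0.036

C = -0.04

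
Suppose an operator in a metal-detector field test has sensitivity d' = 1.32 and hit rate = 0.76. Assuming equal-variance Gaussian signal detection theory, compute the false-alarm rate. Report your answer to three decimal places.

z(hit rate) = z(0.76) = 0.7063
z(FA) = z(H) − d' = 0.7063 − 1.32 = -0.6137
false-alarm rate = Φ(-0.6137) = 0.2697

false-alarm rate = 0.270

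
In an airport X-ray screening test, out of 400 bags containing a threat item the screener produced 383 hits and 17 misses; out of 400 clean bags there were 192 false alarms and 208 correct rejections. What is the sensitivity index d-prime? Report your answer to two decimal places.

d-prime = 1.77

H = 383/400 = 0.9575
FA = 192/400 = 0.4800
z(H) = z(0.9575) = 1.7224
z(FA) = z(0.4800) = -0.0502
d' = z(H) − z(FA) = 1.7224 − (-0.0502) = 1.7726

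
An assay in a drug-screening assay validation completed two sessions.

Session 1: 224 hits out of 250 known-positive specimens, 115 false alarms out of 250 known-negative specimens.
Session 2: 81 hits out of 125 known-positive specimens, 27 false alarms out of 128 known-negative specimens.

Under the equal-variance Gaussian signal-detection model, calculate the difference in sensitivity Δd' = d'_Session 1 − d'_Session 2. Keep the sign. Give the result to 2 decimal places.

Δd' = 0.18

Session 1: z(0.8960) = 1.259, z(0.4600) = -0.100, d' = 1.359
Session 2: z(0.6480) = 0.380, z(0.2109) = -0.803, d' = 1.183
Δd' = d'_Session 1 − d'_Session 2 = 1.359 − 1.183 = 0.176
Session 1 has the higher sensitivity.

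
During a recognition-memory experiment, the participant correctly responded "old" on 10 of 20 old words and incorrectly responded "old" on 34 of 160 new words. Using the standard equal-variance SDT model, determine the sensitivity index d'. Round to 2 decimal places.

H = 10/20 = 0.5000
FA = 34/160 = 0.2125
z(H) = 0.0000
z(FA) = -0.7978
d' = z(H) − z(FA) = 0.0000 − (-0.7978) = 0.7978

d' = 0.80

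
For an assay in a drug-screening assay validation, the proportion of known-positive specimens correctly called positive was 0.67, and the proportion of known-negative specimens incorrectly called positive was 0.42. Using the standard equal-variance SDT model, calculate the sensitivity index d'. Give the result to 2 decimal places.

d' = 0.64

z(H) = z(0.67) = 0.440
z(FA) = z(0.42) = -0.202
d' = z(H) − z(FA) = 0.440 − (-0.202) = 0.642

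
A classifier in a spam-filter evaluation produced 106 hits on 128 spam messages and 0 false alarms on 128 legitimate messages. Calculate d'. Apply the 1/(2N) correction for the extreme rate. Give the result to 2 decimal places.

The false-alarm rate is 0/128 = 0, so apply the 1/(2N) correction: FA → 1/(2·128) = 0.00391.
z(H) = z(0.82812) = 0.947
z(FA) = z(0.00391) = -2.660
d' = 0.947 − (-2.660) = 3.607

d' = 3.61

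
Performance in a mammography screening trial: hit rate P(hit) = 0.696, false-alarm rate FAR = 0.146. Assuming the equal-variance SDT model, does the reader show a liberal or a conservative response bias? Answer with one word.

z(H) = 0.513, z(FA) = -1.054
c = −½·(z(H) + z(FA)) = 0.2705
c > 0 → conservative criterion (biased toward responding “no”).

conservative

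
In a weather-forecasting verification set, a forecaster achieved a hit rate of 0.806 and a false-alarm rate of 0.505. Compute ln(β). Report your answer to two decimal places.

z(H) = 0.863
z(FA) = 0.013
ln β = −½·[z(H)² − z(FA)²] = −0.5 × (0.745 − 0.000) = -0.3725

ln β = -0.37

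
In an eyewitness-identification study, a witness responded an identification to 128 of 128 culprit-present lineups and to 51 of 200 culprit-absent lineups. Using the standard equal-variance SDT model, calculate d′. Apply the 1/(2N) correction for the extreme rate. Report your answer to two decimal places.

d′ = 3.32

The hit rate is 128/128 = 1, so apply the 1/(2N) correction: H → 1 − 1/(2·128) = 0.99609.
z(H) = z(0.99609) = 2.660
z(FA) = z(0.25500) = -0.659
d' = 2.660 − (-0.659) = 3.319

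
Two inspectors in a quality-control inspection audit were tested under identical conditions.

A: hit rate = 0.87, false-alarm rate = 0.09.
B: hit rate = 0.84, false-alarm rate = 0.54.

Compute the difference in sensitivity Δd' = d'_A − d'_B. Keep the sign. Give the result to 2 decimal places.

A: z(0.87) = 1.126, z(0.09) = -1.341, d' = 2.467
B: z(0.84) = 0.994, z(0.54) = 0.100, d' = 0.894
Δd' = d'_A − d'_B = 2.467 − 0.894 = 1.573
A has the higher sensitivity.

Δd' = 1.57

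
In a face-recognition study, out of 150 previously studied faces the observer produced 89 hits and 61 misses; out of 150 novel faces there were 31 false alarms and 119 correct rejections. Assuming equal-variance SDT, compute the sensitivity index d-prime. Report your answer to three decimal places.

H = 89/150 = 0.5933
FA = 31/150 = 0.2067
z(H) = 0.2360
z(FA) = -0.8179
d' = z(H) − z(FA) = 0.2360 − (-0.8179) = 1.0539

d-prime = 1.054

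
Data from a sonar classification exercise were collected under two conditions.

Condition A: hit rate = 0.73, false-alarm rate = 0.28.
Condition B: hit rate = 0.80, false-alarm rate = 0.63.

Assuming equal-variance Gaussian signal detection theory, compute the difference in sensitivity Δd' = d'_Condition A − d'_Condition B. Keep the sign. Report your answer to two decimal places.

Δd' = 0.69

Condition A: z(0.73) = 0.613, z(0.28) = -0.583, d' = 1.196
Condition B: z(0.80) = 0.842, z(0.63) = 0.332, d' = 0.510
Δd' = d'_Condition A − d'_Condition B = 1.196 − 0.510 = 0.686
Condition A has the higher sensitivity.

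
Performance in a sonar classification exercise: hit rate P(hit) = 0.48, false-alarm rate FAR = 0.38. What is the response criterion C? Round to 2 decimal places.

z(0.48) = -0.0502, z(0.38) = -0.3055
c = −½·[z(H) + z(FA)] = −0.5 × (-0.0502 + (-0.3055)) = 0.17785
c > 0: the sonar operator has a conservative response bias.

C = 0.18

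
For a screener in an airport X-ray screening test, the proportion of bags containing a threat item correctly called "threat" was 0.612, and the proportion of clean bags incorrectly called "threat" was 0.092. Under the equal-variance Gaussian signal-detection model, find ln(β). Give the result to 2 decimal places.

ln β = 0.84

Φ⁻¹(H) = Φ⁻¹(0.612) = 0.285
Φ⁻¹(FA) = Φ⁻¹(0.092) = -1.329
ln β = −½·[z(H)² − z(FA)²] = −0.5 × (0.081 − 1.766) = 0.8425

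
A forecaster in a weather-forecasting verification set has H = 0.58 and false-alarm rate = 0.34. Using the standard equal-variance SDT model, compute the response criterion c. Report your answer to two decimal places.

z(H) = z(0.58) = 0.202
z(FA) = z(0.34) = -0.412
c = −½·[z(H) + z(FA)] = −0.5 × (0.202 + (-0.412)) = 0.105

c = 0.11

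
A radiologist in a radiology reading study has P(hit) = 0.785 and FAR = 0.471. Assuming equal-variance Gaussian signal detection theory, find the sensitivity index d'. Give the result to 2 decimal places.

d' = 0.86

z(H) = 0.789
z(FA) = -0.073
d' = z(H) − z(FA) = 0.789 − (-0.073) = 0.862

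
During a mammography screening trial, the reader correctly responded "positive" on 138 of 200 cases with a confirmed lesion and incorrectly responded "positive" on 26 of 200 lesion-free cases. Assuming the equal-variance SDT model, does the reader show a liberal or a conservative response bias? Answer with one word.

z(H) = 0.496, z(FA) = -1.126
c = −½·(z(H) + z(FA)) = 0.315
c > 0 → conservative criterion (biased toward responding “no”).

conservative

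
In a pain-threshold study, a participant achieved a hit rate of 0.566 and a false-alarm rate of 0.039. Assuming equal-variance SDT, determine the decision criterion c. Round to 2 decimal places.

c = 0.80

z(H) = z(0.566) = 0.166
z(FA) = z(0.039) = -1.762
c = −½·[z(H) + z(FA)] = −0.5 × (0.166 + (-1.762)) = 0.798
c > 0: the participant has a conservative response bias.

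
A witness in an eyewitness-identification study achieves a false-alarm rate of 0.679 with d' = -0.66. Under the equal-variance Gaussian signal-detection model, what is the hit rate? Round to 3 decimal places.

hit rate = 0.423

z(false-alarm rate) = z(0.679) = 0.4649
z(H) = z(FA) + d' = 0.4649 + (-0.66) = -0.1951
hit rate = Φ(-0.1951) = 0.4227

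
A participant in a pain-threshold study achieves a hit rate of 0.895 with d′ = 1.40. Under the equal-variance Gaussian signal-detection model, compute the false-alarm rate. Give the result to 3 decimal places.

false-alarm rate = 0.442

z(hit rate) = z(0.895) = 1.2536
z(FA) = z(H) − d' = 1.2536 − 1.40 = -0.1464
false-alarm rate = Φ(-0.1464) = 0.4418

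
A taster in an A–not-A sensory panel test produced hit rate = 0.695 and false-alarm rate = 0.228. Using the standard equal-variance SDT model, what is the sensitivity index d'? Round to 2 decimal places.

z(0.695) = 0.510, z(0.228) = -0.745
d' = z(H) − z(FA) = 0.510 − (-0.745) = 1.255

d' = 1.26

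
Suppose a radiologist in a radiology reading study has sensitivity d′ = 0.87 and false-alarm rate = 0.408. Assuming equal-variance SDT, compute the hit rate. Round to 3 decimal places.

hit rate = 0.738

z(false-alarm rate) = z(0.408) = -0.2327
z(H) = z(FA) + d' = -0.2327 + 0.87 = 0.6373
hit rate = Φ(0.6373) = 0.7380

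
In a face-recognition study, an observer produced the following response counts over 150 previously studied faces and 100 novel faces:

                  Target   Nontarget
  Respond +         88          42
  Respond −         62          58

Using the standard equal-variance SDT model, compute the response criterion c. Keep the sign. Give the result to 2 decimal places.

H = 88/150 = 0.5867
FA = 42/100 = 0.4200
z(H) = 0.219
z(FA) = -0.202
c = −½·[z(H) + z(FA)] = −0.5 × (0.219 + (-0.202)) = -0.0085

c = -0.01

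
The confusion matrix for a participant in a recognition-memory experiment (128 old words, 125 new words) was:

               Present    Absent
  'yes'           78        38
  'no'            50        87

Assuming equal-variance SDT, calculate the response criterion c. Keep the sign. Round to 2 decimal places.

H = 78/128 = 0.6094
FA = 38/125 = 0.3040
z(H) = z(0.6094) = 0.278
z(FA) = z(0.3040) = -0.513
c = −½·[z(H) + z(FA)] = −0.5 × (0.278 + (-0.513)) = 0.1175
c > 0: the participant has a conservative response bias.

c = 0.12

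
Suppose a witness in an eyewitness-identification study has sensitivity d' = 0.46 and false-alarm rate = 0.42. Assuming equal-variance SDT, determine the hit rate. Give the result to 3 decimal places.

hit rate = 0.602

z(false-alarm rate) = z(0.42) = -0.2019
z(H) = z(FA) + d' = -0.2019 + 0.46 = 0.2581
hit rate = Φ(0.2581) = 0.6018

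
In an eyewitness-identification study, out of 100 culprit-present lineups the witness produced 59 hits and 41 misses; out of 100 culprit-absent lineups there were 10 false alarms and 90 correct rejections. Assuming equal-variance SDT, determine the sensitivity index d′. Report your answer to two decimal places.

H = 59/100 = 0.5900
FA = 10/100 = 0.1000
z(H) = z(0.5900) = 0.2275
z(FA) = z(0.1000) = -1.2816
d' = z(H) − z(FA) = 0.2275 − (-1.2816) = 1.5091

d′ = 1.51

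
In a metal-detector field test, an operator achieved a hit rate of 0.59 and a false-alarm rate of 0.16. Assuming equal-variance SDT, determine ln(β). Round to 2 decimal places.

ln β = 0.47

Φ⁻¹(H) = 0.228
Φ⁻¹(FA) = -0.994
ln β = −½·[z(H)² − z(FA)²] = −0.5 × (0.052 − 0.988) = 0.468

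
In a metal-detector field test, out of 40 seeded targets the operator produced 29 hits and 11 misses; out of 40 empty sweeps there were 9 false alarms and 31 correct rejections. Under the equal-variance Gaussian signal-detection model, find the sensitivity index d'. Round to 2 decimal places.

H = 29/40 = 0.7250
FA = 9/40 = 0.2250
z(H) = 0.5978
z(FA) = -0.7554
d' = z(H) − z(FA) = 0.5978 − (-0.7554) = 1.3532

d' = 1.35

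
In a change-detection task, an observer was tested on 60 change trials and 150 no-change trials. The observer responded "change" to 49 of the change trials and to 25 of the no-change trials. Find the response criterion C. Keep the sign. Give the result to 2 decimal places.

H = 49/60 = 0.8167
FA = 25/150 = 0.1667
Φ⁻¹(H) = Φ⁻¹(0.8167) = 0.903
Φ⁻¹(FA) = Φ⁻¹(0.1667) = -0.967
c = −½·[z(H) + z(FA)] = −0.5 × (0.903 + (-0.967)) = 0.032

C = 0.03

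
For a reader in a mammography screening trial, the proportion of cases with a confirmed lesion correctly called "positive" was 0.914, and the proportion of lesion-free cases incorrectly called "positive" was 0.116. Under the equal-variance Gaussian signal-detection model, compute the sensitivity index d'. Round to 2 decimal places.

z(H) = z(0.914) = 1.3658
z(FA) = z(0.116) = -1.1952
d' = z(H) − z(FA) = 1.3658 − (-1.1952) = 2.5610

d' = 2.56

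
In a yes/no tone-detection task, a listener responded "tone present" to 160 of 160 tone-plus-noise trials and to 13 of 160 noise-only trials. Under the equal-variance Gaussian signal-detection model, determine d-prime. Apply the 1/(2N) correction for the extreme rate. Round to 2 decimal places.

d-prime = 4.13

The hit rate is 160/160 = 1, so apply the 1/(2N) correction: H → 1 − 1/(2·160) = 0.99687.
z(H) = z(0.99687) = 2.734
z(FA) = z(0.08125) = -1.397
d' = 2.734 − (-1.397) = 4.131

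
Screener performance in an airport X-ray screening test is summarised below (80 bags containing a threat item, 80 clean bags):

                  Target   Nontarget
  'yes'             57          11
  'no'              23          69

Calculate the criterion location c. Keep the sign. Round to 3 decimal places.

H = 57/80 = 0.7125
FA = 11/80 = 0.1375
z(H) = 0.5607
z(FA) = -1.0916
c = −½·[z(H) + z(FA)] = −0.5 × (0.5607 + (-1.0916)) = 0.26545

c = 0.265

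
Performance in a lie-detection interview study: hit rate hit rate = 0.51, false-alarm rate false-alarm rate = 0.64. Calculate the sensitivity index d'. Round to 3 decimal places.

z(H) = z(0.51) = 0.0251
z(FA) = z(0.64) = 0.3585
d' = z(H) − z(FA) = 0.0251 − 0.3585 = -0.3334

d' = -0.333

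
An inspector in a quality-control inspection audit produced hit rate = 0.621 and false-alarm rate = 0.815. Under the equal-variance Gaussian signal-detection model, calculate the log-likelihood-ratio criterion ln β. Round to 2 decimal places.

z(H) = z(0.621) = 0.308
z(FA) = z(0.815) = 0.896
ln β = −½·[z(H)² − z(FA)²] = −0.5 × (0.095 − 0.803) = 0.354

ln β = 0.35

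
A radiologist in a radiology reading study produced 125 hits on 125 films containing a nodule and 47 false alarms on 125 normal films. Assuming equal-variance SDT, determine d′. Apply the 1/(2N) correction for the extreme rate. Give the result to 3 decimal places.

d′ = 2.968

The hit rate is 125/125 = 1, so apply the 1/(2N) correction: H → 1 − 1/(2·125) = 0.99600.
z(H) = z(0.99600) = 2.6521
z(FA) = z(0.37600) = -0.3160
d' = 2.6521 − (-0.3160) = 2.9681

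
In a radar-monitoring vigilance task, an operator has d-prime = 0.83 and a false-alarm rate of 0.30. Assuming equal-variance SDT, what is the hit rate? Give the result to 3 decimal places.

z(false-alarm rate) = z(0.30) = -0.5244
z(H) = z(FA) + d' = -0.5244 + 0.83 = 0.3056
hit rate = Φ(0.3056) = 0.6200

hit rate = 0.620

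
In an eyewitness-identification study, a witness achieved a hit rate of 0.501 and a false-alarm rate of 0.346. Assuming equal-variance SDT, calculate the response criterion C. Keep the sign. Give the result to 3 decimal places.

C = 0.197

z(H) = 0.0025
z(FA) = -0.3961
c = −½·[z(H) + z(FA)] = −0.5 × (0.0025 + (-0.3961)) = 0.1968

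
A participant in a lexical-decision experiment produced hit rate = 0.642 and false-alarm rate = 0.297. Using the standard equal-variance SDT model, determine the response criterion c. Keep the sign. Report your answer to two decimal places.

Φ⁻¹(H) = 0.3638
Φ⁻¹(FA) = -0.5330
c = −½·[z(H) + z(FA)] = −0.5 × (0.3638 + (-0.5330)) = 0.0846
c > 0: the participant has a conservative response bias.

c = 0.08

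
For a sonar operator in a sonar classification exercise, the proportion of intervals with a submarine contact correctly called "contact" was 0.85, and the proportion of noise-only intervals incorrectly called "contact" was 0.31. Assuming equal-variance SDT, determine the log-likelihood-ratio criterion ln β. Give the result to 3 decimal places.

ln β = -0.414

z(H) = z(0.85) = 1.0364
z(FA) = z(0.31) = -0.4959
ln β = −½·[z(H)² − z(FA)²] = −0.5 × (1.0741 − 0.2459) = -0.4141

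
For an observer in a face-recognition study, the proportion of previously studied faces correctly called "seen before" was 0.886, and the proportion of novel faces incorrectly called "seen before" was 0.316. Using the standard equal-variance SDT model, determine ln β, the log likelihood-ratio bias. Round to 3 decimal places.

ln β = -0.612

z(H) = z(0.886) = 1.2055
z(FA) = z(0.316) = -0.4789
ln β = −½·[z(H)² − z(FA)²] = −0.5 × (1.4532 − 0.2293) = -0.61195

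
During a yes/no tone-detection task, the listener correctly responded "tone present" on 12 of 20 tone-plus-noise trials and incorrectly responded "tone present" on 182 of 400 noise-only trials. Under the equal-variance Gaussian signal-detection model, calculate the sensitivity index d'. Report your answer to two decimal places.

H = 12/20 = 0.6000
FA = 182/400 = 0.4550
z(H) = 0.2533
z(FA) = -0.1130
d' = z(H) − z(FA) = 0.2533 − (-0.1130) = 0.3663

d' = 0.37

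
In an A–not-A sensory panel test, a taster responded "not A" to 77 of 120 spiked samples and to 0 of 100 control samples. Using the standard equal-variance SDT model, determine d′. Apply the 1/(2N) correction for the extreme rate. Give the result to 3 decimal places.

d′ = 2.939

The false-alarm rate is 0/100 = 0, so apply the 1/(2N) correction: FA → 1/(2·100) = 0.00500.
z(H) = z(0.64167) = 0.3629
z(FA) = z(0.00500) = -2.5758
d' = 0.3629 − (-2.5758) = 2.9387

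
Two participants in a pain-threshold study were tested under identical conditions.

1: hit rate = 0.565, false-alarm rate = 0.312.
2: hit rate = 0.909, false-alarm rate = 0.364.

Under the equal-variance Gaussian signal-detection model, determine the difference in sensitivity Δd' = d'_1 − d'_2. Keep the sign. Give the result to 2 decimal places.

Δd' = -1.03

1: z(0.565) = 0.164, z(0.312) = -0.490, d' = 0.654
2: z(0.909) = 1.335, z(0.364) = -0.348, d' = 1.683
Δd' = d'_1 − d'_2 = 0.654 − 1.683 = -1.029
2 has the higher sensitivity.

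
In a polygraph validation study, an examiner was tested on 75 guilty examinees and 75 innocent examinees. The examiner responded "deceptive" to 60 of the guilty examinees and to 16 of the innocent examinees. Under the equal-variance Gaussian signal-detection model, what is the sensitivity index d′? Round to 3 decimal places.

d′ = 1.637

H = 60/75 = 0.8000
FA = 16/75 = 0.2133
z(H) = 0.8416
z(FA) = -0.7950
d' = z(H) − z(FA) = 0.8416 − (-0.7950) = 1.6366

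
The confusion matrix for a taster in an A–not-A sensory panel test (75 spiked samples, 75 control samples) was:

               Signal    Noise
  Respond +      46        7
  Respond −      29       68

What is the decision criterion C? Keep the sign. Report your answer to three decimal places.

H = 46/75 = 0.6133
FA = 7/75 = 0.0933
z(H) = z(0.6133) = 0.2879
z(FA) = z(0.0933) = -1.3207
c = −½·[z(H) + z(FA)] = −0.5 × (0.2879 + (-1.3207)) = 0.5164
c > 0: the taster has a conservative response bias.

C = 0.516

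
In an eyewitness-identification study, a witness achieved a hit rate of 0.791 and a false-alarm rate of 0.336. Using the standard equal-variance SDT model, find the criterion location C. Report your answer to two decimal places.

z(H) = z(0.791) = 0.8099
z(FA) = z(0.336) = -0.4234
c = −½·[z(H) + z(FA)] = −0.5 × (0.8099 + (-0.4234)) = -0.19325
c < 0: the witness has a liberal response bias.

C = -0.19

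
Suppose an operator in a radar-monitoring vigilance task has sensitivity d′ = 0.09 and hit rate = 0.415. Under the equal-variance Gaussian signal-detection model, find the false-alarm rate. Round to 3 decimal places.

z(hit rate) = z(0.415) = -0.2147
z(FA) = z(H) − d' = -0.2147 − 0.09 = -0.3047
false-alarm rate = Φ(-0.3047) = 0.3803

false-alarm rate = 0.380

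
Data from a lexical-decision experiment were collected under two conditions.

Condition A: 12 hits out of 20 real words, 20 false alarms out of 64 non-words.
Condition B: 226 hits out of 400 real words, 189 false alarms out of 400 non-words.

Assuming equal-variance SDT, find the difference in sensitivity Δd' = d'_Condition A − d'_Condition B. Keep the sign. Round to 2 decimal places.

Δd' = 0.51

Condition A: z(0.6000) = 0.253, z(0.3125) = -0.489, d' = 0.742
Condition B: z(0.5650) = 0.164, z(0.4725) = -0.069, d' = 0.233
Δd' = d'_Condition A − d'_Condition B = 0.742 − 0.233 = 0.509
Condition A has the higher sensitivity.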